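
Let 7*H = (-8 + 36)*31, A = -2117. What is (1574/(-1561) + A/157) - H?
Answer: -33941303/245077 ≈ -138.49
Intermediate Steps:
H = 124 (H = ((-8 + 36)*31)/7 = (28*31)/7 = (1/7)*868 = 124)
(1574/(-1561) + A/157) - H = (1574/(-1561) - 2117/157) - 1*124 = (1574*(-1/1561) - 2117*1/157) - 124 = (-1574/1561 - 2117/157) - 124 = -3551755/245077 - 124 = -33941303/245077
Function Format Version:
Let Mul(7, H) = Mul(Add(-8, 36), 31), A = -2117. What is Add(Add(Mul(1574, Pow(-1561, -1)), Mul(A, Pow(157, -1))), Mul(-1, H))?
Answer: Rational(-33941303, 245077) ≈ -138.49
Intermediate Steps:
H = 124 (H = Mul(Rational(1, 7), Mul(Add(-8, 36), 31)) = Mul(Rational(1, 7), Mul(28, 31)) = Mul(Rational(1, 7), 868) = 124)
Add(Add(Mul(1574, Pow(-1561, -1)), Mul(A, Pow(157, -1))), Mul(-1, H)) = Add(Add(Mul(1574, Pow(-1561, -1)), Mul(-2117, Pow(157, -1))), Mul(-1, 124)) = Add(Add(Mul(1574, Rational(-1, 1561)), Mul(-2117, Rational(1, 157))), -124) = Add(Add(Rational(-1574, 1561), Rational(-2117, 157)), -124) = Add(Rational(-3551755, 245077), -124) = Rational(-33941303, 245077)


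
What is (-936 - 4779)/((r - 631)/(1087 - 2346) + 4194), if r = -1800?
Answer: -7195185/5282677 ≈ -1.3620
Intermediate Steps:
(-936 - 4779)/((r - 631)/(1087 - 2346) + 4194) = (-936 - 4779)/((-1800 - 631)/(1087 - 2346) + 4194) = -5715/(-2431/(-1259) + 4194) = -5715/(-2431*(-1/1259) + 4194) = -5715/(2431/1259 + 4194) = -5715/5282677/1259 = -5715*1259/5282677 = -7195185/5282677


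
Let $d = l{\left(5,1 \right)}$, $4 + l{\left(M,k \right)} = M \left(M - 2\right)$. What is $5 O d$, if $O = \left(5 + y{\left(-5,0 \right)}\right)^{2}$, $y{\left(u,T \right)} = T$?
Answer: $1375$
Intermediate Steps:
$l{\left(M,k \right)} = -4 + M \left(-2 + M\right)$ ($l{\left(M,k \right)} = -4 + M \left(M - 2\right) = -4 + M \left(-2 + M\right)$)
$O = 25$ ($O = \left(5 + 0\right)^{2} = 5^{2} = 25$)
$d = 11$ ($d = -4 + 5^{2} - 10 = -4 + 25 - 10 = 11$)
$5 O d = 5 \cdot 25 \cdot 11 = 125 \cdot 11 = 1375$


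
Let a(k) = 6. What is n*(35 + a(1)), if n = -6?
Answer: -246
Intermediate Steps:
n*(35 + a(1)) = -6*(35 + 6) = -6*41 = -246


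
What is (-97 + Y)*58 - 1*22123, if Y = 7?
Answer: -27343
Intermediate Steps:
(-97 + Y)*58 - 1*22123 = (-97 + 7)*58 - 1*22123 = -90*58 - 22123 = -5220 - 22123 = -27343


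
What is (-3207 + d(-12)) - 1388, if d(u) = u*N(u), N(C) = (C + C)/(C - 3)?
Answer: -23071/5 ≈ -4614.2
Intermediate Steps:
N(C) = 2*C/(-3 + C) (N(C) = (2*C)/(-3 + C) = 2*C/(-3 + C))
d(u) = 2*u**2/(-3 + u) (d(u) = u*(2*u/(-3 + u)) = 2*u**2/(-3 + u))
(-3207 + d(-12)) - 1388 = (-3207 + 2*(-12)**2/(-3 - 12)) - 1388 = (-3207 + 2*144/(-15)) - 1388 = (-3207 + 2*144*(-1/15)) - 1388 = (-3207 - 96/5) - 1388 = -16131/5 - 1388 = -23071/5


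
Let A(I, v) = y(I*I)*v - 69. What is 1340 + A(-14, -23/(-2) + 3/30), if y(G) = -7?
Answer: 5949/5 ≈ 1189.8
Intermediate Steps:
A(I, v) = -69 - 7*v (A(I, v) = -7*v - 69 = -69 - 7*v)
1340 + A(-14, -23/(-2) + 3/30) = 1340 + (-69 - 7*(-23/(-2) + 3/30)) = 1340 + (-69 - 7*(-23*(-½) + 3*(1/30))) = 1340 + (-69 - 7*(23/2 + ⅒)) = 1340 + (-69 - 7*58/5) = 1340 + (-69 - 406/5) = 1340 - 751/5 = 5949/5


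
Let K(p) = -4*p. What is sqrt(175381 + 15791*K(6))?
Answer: I*sqrt(203603) ≈ 451.22*I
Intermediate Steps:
sqrt(175381 + 15791*K(6)) = sqrt(175381 + 15791*(-4*6)) = sqrt(175381 + 15791*(-24)) = sqrt(175381 - 378984) = sqrt(-203603) = I*sqrt(203603)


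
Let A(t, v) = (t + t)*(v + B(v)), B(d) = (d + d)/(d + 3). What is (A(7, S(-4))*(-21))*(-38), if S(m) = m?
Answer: 44688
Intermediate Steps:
B(d) = 2*d/(3 + d) (B(d) = (2*d)/(3 + d) = 2*d/(3 + d))
A(t, v) = 2*t*(v + 2*v/(3 + v)) (A(t, v) = (t + t)*(v + 2*v/(3 + v)) = (2*t)*(v + 2*v/(3 + v)) = 2*t*(v + 2*v/(3 + v)))
(A(7, S(-4))*(-21))*(-38) = ((2*7*(-4)*(5 - 4)/(3 - 4))*(-21))*(-38) = ((2*7*(-4)*1/(-1))*(-21))*(-38) = ((2*7*(-4)*(-1)*1)*(-21))*(-38) = (56*(-21))*(-38) = -1176*(-38) = 44688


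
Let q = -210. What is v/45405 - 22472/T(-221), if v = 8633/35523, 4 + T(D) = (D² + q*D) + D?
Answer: -18122379333611/76634754196095 ≈ -0.23648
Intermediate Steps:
T(D) = -4 + D² - 209*D (T(D) = -4 + ((D² - 210*D) + D) = -4 + (D² - 209*D) = -4 + D² - 209*D)
v = 8633/35523 (v = 8633*(1/35523) = 8633/35523 ≈ 0.24303)
v/45405 - 22472/T(-221) = (8633/35523)/45405 - 22472/(-4 + (-221)² - 209*(-221)) = (8633/35523)*(1/45405) - 22472/(-4 + 48841 + 46189) = 8633/1612921815 - 22472/95026 = 8633/1612921815 - 22472*1/95026 = 8633/1612921815 - 11236/47513 = -18122379333611/76634754196095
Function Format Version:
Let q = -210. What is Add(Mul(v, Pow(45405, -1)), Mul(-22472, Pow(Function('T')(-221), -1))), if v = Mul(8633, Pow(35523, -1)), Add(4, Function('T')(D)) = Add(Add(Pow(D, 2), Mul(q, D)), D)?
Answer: Rational(-18122379333611, 76634754196095) ≈ -0.23648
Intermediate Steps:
Function('T')(D) = Add(-4, Pow(D, 2), Mul(-209, D)) (Function('T')(D) = Add(-4, Add(Add(Pow(D, 2), Mul(-210, D)), D)) = Add(-4, Add(Pow(D, 2), Mul(-209, D))) = Add(-4, Pow(D, 2), Mul(-209, D)))
v = Rational(8633, 35523) (v = Mul(8633, Rational(1, 35523)) = Rational(8633, 35523) ≈ 0.24303)
Add(Mul(v, Pow(45405, -1)), Mul(-22472, Pow(Function('T')(-221), -1))) = Add(Mul(Rational(8633, 35523), Pow(45405, -1)), Mul(-22472, Pow(Add(-4, Pow(-221, 2), Mul(-209, -221)), -1))) = Add(Mul(Rational(8633, 35523), Rational(1, 45405)), Mul(-22472, Pow(Add(-4, 48841, 46189), -1))) = Add(Rational(8633, 1612921815), Mul(-22472, Pow(95026, -1))) = Add(Rational(8633, 1612921815), Mul(-22472, Rational(1, 95026))) = Add(Rational(8633, 1612921815), Rational(-11236, 47513)) = Rational(-18122379333611, 76634754196095)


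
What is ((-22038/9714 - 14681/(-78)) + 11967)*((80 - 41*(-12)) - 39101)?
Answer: -19710135904977/42094 ≈ -4.6824e+8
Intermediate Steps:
((-22038/9714 - 14681/(-78)) + 11967)*((80 - 41*(-12)) - 39101) = ((-22038*1/9714 - 14681*(-1/78)) + 11967)*((80 + 492) - 39101) = ((-3673/1619 + 14681/78) + 11967)*(572 - 39101) = (23482045/126282 + 11967)*(-38529) = (1534698739/126282)*(-38529) = -19710135904977/42094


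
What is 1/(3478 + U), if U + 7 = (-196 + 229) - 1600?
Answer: 1/1904 ≈ 0.00052521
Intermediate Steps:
U = -1574 (U = -7 + ((-196 + 229) - 1600) = -7 + (33 - 1600) = -7 - 1567 = -1574)
1/(3478 + U) = 1/(3478 - 1574) = 1/1904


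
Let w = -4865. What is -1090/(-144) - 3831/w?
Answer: 2927257/350280 ≈ 8.3569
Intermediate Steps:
-1090/(-144) - 3831/w = -1090/(-144) - 3831/(-4865) = -1090*(-1/144) - 3831*(-1/4865) = 545/72 + 3831/4865 = 2927257/350280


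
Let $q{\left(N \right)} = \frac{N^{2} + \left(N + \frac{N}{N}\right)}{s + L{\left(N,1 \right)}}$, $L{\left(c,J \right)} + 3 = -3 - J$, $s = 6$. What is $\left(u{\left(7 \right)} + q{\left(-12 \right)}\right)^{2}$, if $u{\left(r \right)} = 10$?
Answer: $15129$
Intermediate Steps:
$L{\left(c,J \right)} = -6 - J$ ($L{\left(c,J \right)} = -3 - \left(3 + J\right) = -6 - J$)
$q{\left(N \right)} = -1 - N - N^{2}$ ($q{\left(N \right)} = \frac{N^{2} + \left(N + \frac{N}{N}\right)}{6 - 7} = \frac{N^{2} + \left(N + 1\right)}{6 - 7} = \frac{N^{2} + \left(1 + N\right)}{6 - 7} = \frac{1 + N + N^{2}}{-1} = \left(1 + N + N^{2}\right) \left(-1\right) = -1 - N - N^{2}$)
$\left(u{\left(7 \right)} + q{\left(-12 \right)}\right)^{2} = \left(10 - 133\right)^{2} = \left(-123\right)^{2} = 15129$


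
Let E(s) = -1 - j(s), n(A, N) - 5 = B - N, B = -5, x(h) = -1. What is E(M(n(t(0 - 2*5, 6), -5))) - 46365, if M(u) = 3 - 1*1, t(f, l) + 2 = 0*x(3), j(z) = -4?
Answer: -46362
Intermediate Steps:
t(f, l) = -2 (t(f, l) = -2 + 0*(-1) = -2 + 0 = -2)
n(A, N) = -N (n(A, N) = 5 + (-5 - N) = -N)
M(u) = 2 (M(u) = 3 - 1 = 2)
E(s) = 3 (E(s) = -1 - 1*(-4) = -1 + 4 = 3)
E(M(n(t(0 - 2*5, 6), -5))) - 46365 = 3 - 46365 = -46362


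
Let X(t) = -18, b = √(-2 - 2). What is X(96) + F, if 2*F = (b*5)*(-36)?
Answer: -18 - 180*I ≈ -18.0 - 180.0*I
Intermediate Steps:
b = 2*I (b = √(-4) = 2*I ≈ 2.0*I)
F = -180*I (F = (((2*I)*5)*(-36))/2 = ((10*I)*(-36))/2 = (-360*I)/2 = -180*I ≈ -180.0*I)
X(96) + F = -18 - 180*I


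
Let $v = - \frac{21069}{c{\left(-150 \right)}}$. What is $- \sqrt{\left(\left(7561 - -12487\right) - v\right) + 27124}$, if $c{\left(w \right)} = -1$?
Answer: $- \sqrt{26103} \approx -161.56$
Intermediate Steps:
$v = 21069$ ($v = - \frac{21069}{-1} = \left(-21069\right) \left(-1\right) = 21069$)
$- \sqrt{\left(\left(7561 - -12487\right) - v\right) + 27124} = - \sqrt{\left(\left(7561 - -12487\right) - 21069\right) + 27124} = - \sqrt{\left(\left(7561 + 12487\right) - 21069\right) + 27124} = - \sqrt{\left(20048 - 21069\right) + 27124} = - \sqrt{-1021 + 27124} = - \sqrt{26103}$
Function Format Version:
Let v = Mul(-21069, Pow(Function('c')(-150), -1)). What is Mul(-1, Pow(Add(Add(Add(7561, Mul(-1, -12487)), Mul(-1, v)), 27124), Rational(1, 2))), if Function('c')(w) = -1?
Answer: Mul(-1, Pow(26103, Rational(1, 2))) ≈ -161.56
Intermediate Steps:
v = 21069 (v = Mul(-21069, Pow(-1, -1)) = Mul(-21069, -1) = 21069)
Mul(-1, Pow(Add(Add(Add(7561, Mul(-1, -12487)), Mul(-1, v)), 27124), Rational(1, 2))) = Mul(-1, Pow(Add(Add(Add(7561, Mul(-1, -12487)), Mul(-1, 21069)), 27124), Rational(1, 2))) = Mul(-1, Pow(Add(Add(Add(7561, 12487), -21069), 27124), Rational(1, 2))) = Mul(-1, Pow(Add(Add(20048, -21069), 27124), Rational(1, 2))) = Mul(-1, Pow(Add(-1021, 27124), Rational(1, 2))) = Mul(-1, Pow(26103, Rational(1, 2)))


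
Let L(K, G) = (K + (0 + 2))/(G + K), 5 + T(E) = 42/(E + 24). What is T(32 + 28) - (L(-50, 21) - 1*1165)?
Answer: 67213/58 ≈ 1158.8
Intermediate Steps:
T(E) = -5 + 42/(24 + E) (T(E) = -5 + 42/(E + 24) = -5 + 42/(24 + E))
L(K, G) = (2 + K)/(G + K) (L(K, G) = (K + 2)/(G + K) = (2 + K)/(G + K))
T(32 + 28) - (L(-50, 21) - 1*1165) = (-78 - 5*(32 + 28))/(24 + (32 + 28)) - ((2 - 50)/(21 - 50) - 1*1165) = (-78 - 5*60)/(24 + 60) - (-48/(-29) - 1165) = (-78 - 300)/84 - (-1/29*(-48) - 1165) = (1/84)*(-378) - (48/29 - 1165) = -9/2 - 1*(-33737/29) = -9/2 + 33737/29 = 67213/58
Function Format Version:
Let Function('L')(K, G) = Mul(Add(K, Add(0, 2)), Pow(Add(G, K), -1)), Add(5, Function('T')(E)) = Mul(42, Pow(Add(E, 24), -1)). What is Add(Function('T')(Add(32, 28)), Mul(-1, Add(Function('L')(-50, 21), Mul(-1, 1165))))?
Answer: Rational(67213, 58) ≈ 1158.8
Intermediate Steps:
Function('T')(E) = Add(-5, Mul(42, Pow(Add(24, E), -1))) (Function('T')(E) = Add(-5, Mul(42, Pow(Add(E, 24), -1))) = Add(-5, Mul(42, Pow(Add(24, E), -1))))
Function('L')(K, G) = Mul(Pow(Add(G, K), -1), Add(2, K)) (Function('L')(K, G) = Mul(Add(K, 2), Pow(Add(G, K), -1)) = Mul(Add(2, K), Pow(Add(G, K), -1)) = Mul(Pow(Add(G, K), -1), Add(2, K)))
Add(Function('T')(Add(32, 28)), Mul(-1, Add(Function('L')(-50, 21), Mul(-1, 1165)))) = Add(Mul(Pow(Add(24, Add(32, 28)), -1), Add(-78, Mul(-5, Add(32, 28)))), Mul(-1, Add(Mul(Pow(Add(21, -50), -1), Add(2, -50)), Mul(-1, 1165)))) = Add(Mul(Pow(Add(24, 60), -1), Add(-78, Mul(-5, 60))), Mul(-1, Add(Mul(Pow(-29, -1), -48), -1165))) = Add(Mul(Pow(84, -1), Add(-78, -300)), Mul(-1, Add(Mul(Rational(-1, 29), -48), -1165))) = Add(Mul(Rational(1, 84), -378), Mul(-1, Add(Rational(48, 29), -1165))) = Add(Rational(-9, 2), Mul(-1, Rational(-33737, 29))) = Add(Rational(-9, 2), Rational(33737, 29)) = Rational(67213, 58)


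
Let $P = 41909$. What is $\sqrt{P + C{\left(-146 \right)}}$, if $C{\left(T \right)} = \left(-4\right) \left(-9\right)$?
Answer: $\sqrt{41945} \approx 204.8$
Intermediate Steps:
$C{\left(T \right)} = 36$
$\sqrt{P + C{\left(-146 \right)}} = \sqrt{41909 + 36} = \sqrt{41945}$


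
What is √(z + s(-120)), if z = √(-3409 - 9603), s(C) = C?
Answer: √(-120 + 2*I*√3253) ≈ 4.7731 + 11.949*I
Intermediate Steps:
z = 2*I*√3253 (z = √(-13012) = 2*I*√3253 ≈ 114.07*I)
√(z + s(-120)) = √(2*I*√3253 - 120) = √(-120 + 2*I*√3253)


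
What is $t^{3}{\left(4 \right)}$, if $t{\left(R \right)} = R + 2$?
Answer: $216$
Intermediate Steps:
$t{\left(R \right)} = 2 + R$
$t^{3}{\left(4 \right)} = \left(2 + 4\right)^{3} = 6^{3} = 216$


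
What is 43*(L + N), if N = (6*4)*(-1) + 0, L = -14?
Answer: -1634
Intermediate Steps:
N = -24 (N = 24*(-1) + 0 = -24 + 0 = -24)
43*(L + N) = 43*(-14 - 24) = 43*(-38) = -1634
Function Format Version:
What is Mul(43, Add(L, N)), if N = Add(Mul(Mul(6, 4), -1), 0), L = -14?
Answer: -1634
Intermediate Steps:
N = -24 (N = Add(Mul(24, -1), 0) = Add(-24, 0) = -24)
Mul(43, Add(L, N)) = Mul(43, Add(-14, -24)) = Mul(43, -38) = -1634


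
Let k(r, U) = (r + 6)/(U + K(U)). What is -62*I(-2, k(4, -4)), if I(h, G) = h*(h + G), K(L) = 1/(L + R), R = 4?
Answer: -248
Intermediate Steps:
K(L) = 1/(4 + L) (K(L) = 1/(L + 4) = 1/(4 + L))
k(r, U) = (6 + r)/(U + 1/(4 + U)) (k(r, U) = (r + 6)/(U + 1/(4 + U)) = (6 + r)/(U + 1/(4 + U)))
I(h, G) = h*(G + h)
-62*I(-2, k(4, -4)) = -(-124)*((4 - 4)*(6 + 4)/(1 - 4*(4 - 4)) - 2) = -(-124)*(0*10/(1 - 4*0) - 2) = -(-124)*(0*10/(1 + 0) - 2) = -(-124)*(0*10/1 - 2) = -(-124)*(1*0*10 - 2) = -(-124)*(0 - 2) = -(-124)*(-2) = -62*4 = -248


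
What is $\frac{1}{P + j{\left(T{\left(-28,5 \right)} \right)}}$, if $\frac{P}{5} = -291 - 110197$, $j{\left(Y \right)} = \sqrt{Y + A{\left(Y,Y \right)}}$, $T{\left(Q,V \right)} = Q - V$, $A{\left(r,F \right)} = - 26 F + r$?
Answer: $- \frac{69055}{38148744101} - \frac{3 \sqrt{22}}{152594976404} \approx -1.8102 \cdot 10^{-6}$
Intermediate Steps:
$A{\left(r,F \right)} = r - 26 F$
$j{\left(Y \right)} = 2 \sqrt{6} \sqrt{- Y}$ ($j{\left(Y \right)} = \sqrt{Y + \left(Y - 26 Y\right)} = \sqrt{Y - 25 Y} = \sqrt{- 24 Y} = 2 \sqrt{6} \sqrt{- Y}$)
$P = -552440$ ($P = 5 \left(-291 - 110197\right) = 5 \left(-110488\right) = -552440$)
$\frac{1}{P + j{\left(T{\left(-28,5 \right)} \right)}} = \frac{1}{-552440 + 2 \sqrt{6} \sqrt{- (-28 - 5)}} = \frac{1}{-552440 + 2 \sqrt{6} \sqrt{\left(-1\right) \left(-33\right)}} = \frac{1}{-552440 + 2 \sqrt{6} \sqrt{33}} = \frac{1}{-552440 + 6 \sqrt{22}}$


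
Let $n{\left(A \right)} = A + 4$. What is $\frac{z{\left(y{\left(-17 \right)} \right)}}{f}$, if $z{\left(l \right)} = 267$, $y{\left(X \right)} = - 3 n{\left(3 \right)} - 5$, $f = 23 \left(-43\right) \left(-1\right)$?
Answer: $\frac{267}{989} \approx 0.26997$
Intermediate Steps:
$n{\left(A \right)} = 4 + A$
$f = 989$ ($f = \left(-989\right) \left(-1\right) = 989$)
$y{\left(X \right)} = -26$ ($y{\left(X \right)} = - 3 \left(4 + 3\right) - 5 = \left(-3\right) 7 - 5 = -21 - 5 = -26$)
$\frac{z{\left(y{\left(-17 \right)} \right)}}{f} = \frac{267}{989}$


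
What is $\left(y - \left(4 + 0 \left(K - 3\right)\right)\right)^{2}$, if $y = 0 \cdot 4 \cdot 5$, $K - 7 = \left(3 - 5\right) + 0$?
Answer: $16$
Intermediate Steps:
$K = 5$ ($K = 7 + \left(\left(3 - 5\right) + 0\right) = 7 + \left(-2 + 0\right) = 7 - 2 = 5$)
$y = 0$ ($y = 0 \cdot 5 = 0$)
$\left(y - \left(4 + 0 \left(K - 3\right)\right)\right)^{2} = \left(0 - \left(4 + 0 \left(5 - 3\right)\right)\right)^{2} = \left(0 + \left(0 \cdot 2 - 4\right)\right)^{2} = \left(0 + \left(0 - 4\right)\right)^{2} = \left(0 - 4\right)^{2} = \left(-4\right)^{2} = 16$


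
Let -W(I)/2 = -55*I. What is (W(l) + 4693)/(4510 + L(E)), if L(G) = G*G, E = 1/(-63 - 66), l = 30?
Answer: 133011513/75050911 ≈ 1.7723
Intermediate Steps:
W(I) = 110*I (W(I) = -(-110)*I = 110*I)
E = -1/129 (E = 1/(-129) = -1/129 ≈ -0.0077519)
L(G) = G²
(W(l) + 4693)/(4510 + L(E)) = (110*30 + 4693)/(4510 + (-1/129)²) = (3300 + 4693)/(4510 + 1/16641) = 7993/(75050911/16641) = 7993*(16641/75050911) = 133011513/75050911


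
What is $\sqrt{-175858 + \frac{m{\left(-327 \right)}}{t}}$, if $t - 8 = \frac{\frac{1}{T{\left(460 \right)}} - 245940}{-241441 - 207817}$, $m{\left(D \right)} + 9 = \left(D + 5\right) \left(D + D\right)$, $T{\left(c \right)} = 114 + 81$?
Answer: $\frac{2 i \sqrt{21197570775367809879217}}{748800779} \approx 388.87 i$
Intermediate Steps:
$T{\left(c \right)} = 195$
$m{\left(D \right)} = -9 + 2 D \left(5 + D\right)$ ($m{\left(D \right)} = -9 + \left(D + 5\right) \left(D + D\right) = -9 + \left(5 + D\right) 2 D = -9 + 2 D \left(5 + D\right)$)
$t = \frac{748800779}{87605310}$ ($t = 8 + \frac{\frac{1}{195} - 245940}{-241441 - 207817} = 8 + \frac{\frac{1}{195} - 245940}{-449258} = 8 - - \frac{47958299}{87605310} = 8 + \frac{47958299}{87605310} = \frac{748800779}{87605310} \approx 8.5474$)
$\sqrt{-175858 + \frac{m{\left(-327 \right)}}{t}} = \sqrt{-175858 + \frac{-9 + 2 \left(-327\right)^{2} + 10 \left(-327\right)}{\frac{748800779}{87605310}}} = \sqrt{-175858 + \left(-9 + 2 \cdot 106929 - 3270\right) \frac{87605310}{748800779}} = \sqrt{-175858 + \left(-9 + 213858 - 3270\right) \frac{87605310}{748800779}} = \sqrt{-175858 + 210579 \cdot \frac{87605310}{748800779}} = \sqrt{-175858 + \frac{18447838574490}{748800779}} = \sqrt{- \frac{113234768818892}{748800779}} = \frac{2 i \sqrt{21197570775367809879217}}{748800779}$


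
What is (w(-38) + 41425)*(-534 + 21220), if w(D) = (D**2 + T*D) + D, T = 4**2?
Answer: 873424978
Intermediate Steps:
T = 16
w(D) = D**2 + 17*D (w(D) = (D**2 + 16*D) + D = D**2 + 17*D)
(w(-38) + 41425)*(-534 + 21220) = (-38*(17 - 38) + 41425)*(-534 + 21220) = (-38*(-21) + 41425)*20686 = (798 + 41425)*20686 = 42223*20686 = 873424978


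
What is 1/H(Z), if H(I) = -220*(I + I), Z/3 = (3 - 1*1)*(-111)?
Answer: 1/293040 ≈ 3.4125e-6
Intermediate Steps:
Z = -666 (Z = 3*((3 - 1*1)*(-111)) = 3*((3 - 1)*(-111)) = 3*(2*(-111)) = 3*(-222) = -666)
H(I) = -440*I
1/H(Z) = 1/(-440*(-666)) = 1/293040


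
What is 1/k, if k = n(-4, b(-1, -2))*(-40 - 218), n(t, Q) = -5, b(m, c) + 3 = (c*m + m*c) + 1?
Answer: 1/1290 ≈ 0.00077519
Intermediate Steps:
b(m, c) = -2 + 2*c*m (b(m, c) = -3 + ((c*m + m*c) + 1) = -3 + ((c*m + c*m) + 1) = -3 + (2*c*m + 1) = -3 + (1 + 2*c*m) = -2 + 2*c*m)
k = 1290 (k = -5*(-40 - 218) = -5*(-258) = 1290)
1/k = 1/1290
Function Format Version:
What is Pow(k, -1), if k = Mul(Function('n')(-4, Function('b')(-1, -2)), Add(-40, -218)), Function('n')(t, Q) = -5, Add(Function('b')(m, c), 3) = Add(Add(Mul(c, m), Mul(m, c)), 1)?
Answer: Rational(1, 1290) ≈ 0.00077519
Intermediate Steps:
Function('b')(m, c) = Add(-2, Mul(2, c, m)) (Function('b')(m, c) = Add(-3, Add(Add(Mul(c, m), Mul(m, c)), 1)) = Add(-3, Add(Add(Mul(c, m), Mul(c, m)), 1)) = Add(-3, Add(Mul(2, c, m), 1)) = Add(-3, Add(1, Mul(2, c, m))) = Add(-2, Mul(2, c, m)))
k = 1290 (k = Mul(-5, Add(-40, -218)) = Mul(-5, -258) = 1290)
Pow(k, -1) = Pow(1290, -1) = Rational(1, 1290)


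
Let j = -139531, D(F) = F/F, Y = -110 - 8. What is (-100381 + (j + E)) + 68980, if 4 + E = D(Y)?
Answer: -170935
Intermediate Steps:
Y = -118
D(F) = 1
E = -3 (E = -4 + 1 = -3)
(-100381 + (j + E)) + 68980 = (-100381 + (-139531 - 3)) + 68980 = (-100381 - 139534) + 68980 = -239915 + 68980 = -170935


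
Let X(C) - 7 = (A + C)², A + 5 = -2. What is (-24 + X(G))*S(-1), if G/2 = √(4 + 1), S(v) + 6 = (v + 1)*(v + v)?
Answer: -312 + 168*√5 ≈ 63.659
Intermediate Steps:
A = -7 (A = -5 - 2 = -7)
S(v) = -6 + 2*v*(1 + v) (S(v) = -6 + (v + 1)*(v + v) = -6 + (1 + v)*(2*v) = -6 + 2*v*(1 + v))
G = 2*√5 (G = 2*√(4 + 1) = 2*√5 ≈ 4.4721)
X(C) = 7 + (-7 + C)²
(-24 + X(G))*S(-1) = (-24 + (7 + (-7 + 2*√5)²))*(-6 + 2*(-1) + 2*(-1)²) = (-17 + (-7 + 2*√5)²)*(-6 - 2 + 2*1) = (-17 + (-7 + 2*√5)²)*(-6 - 2 + 2) = (-17 + (-7 + 2*√5)²)*(-6) = 102 - 6*(-7 + 2*√5)²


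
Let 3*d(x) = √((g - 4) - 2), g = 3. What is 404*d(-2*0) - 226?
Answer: -226 + 404*I*√3/3 ≈ -226.0 + 233.25*I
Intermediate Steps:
d(x) = I*√3/3 (d(x) = √((3 - 4) - 2)/3 = √(-1 - 2)/3 = √(-3)/3 = (I*√3)/3 = I*√3/3)
404*d(-2*0) - 226 = 404*(I*√3/3) - 226 = 404*I*√3/3 - 226 = -226 + 404*I*√3/3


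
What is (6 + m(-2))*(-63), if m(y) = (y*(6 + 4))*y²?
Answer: 4662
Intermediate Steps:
m(y) = 10*y³ (m(y) = (y*10)*y² = (10*y)*y² = 10*y³)
(6 + m(-2))*(-63) = (6 + 10*(-2)³)*(-63) = (6 + 10*(-8))*(-63) = (6 - 80)*(-63) = -74*(-63) = 4662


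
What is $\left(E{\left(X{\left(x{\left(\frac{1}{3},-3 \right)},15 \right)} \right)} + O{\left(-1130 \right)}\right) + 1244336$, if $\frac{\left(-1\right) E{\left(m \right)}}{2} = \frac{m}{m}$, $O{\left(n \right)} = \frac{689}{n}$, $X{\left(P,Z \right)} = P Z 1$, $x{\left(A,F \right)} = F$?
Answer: $\frac{1406096731}{1130} \approx 1.2443 \cdot 10^{6}$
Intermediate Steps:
$X{\left(P,Z \right)} = P Z$
$E{\left(m \right)} = -2$ ($E{\left(m \right)} = - 2 \frac{m}{m} = \left(-2\right) 1 = -2$)
$\left(E{\left(X{\left(x{\left(\frac{1}{3},-3 \right)},15 \right)} \right)} + O{\left(-1130 \right)}\right) + 1244336 = \left(-2 + \frac{689}{-1130}\right) + 1244336 = \left(-2 + 689 \left(- \frac{1}{1130}\right)\right) + 1244336 = \left(-2 - \frac{689}{1130}\right) + 1244336 = - \frac{2949}{1130} + 1244336 = \frac{1406096731}{1130}$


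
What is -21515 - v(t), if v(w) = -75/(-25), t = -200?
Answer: -21518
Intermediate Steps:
v(w) = 3 (v(w) = -75*(-1/25) = 3)
-21515 - v(t) = -21515 - 1*3 = -21515 - 3 = -21518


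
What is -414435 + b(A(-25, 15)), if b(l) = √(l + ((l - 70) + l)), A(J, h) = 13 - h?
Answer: -414435 + 2*I*√19 ≈ -4.1444e+5 + 8.7178*I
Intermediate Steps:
b(l) = √(-70 + 3*l) (b(l) = √(l + ((-70 + l) + l)) = √(l + (-70 + 2*l)) = √(-70 + 3*l))
-414435 + b(A(-25, 15)) = -414435 + √(-70 + 3*(13 - 1*15)) = -414435 + √(-70 + 3*(13 - 15)) = -414435 + √(-70 + 3*(-2)) = -414435 + √(-70 - 6) = -414435 + √(-76) = -414435 + 2*I*√19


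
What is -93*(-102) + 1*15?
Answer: 9501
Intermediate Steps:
-93*(-102) + 1*15 = 9486 + 15 = 9501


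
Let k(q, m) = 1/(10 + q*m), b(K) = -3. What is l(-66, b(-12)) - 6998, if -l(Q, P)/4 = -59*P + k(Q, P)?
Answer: -400713/52 ≈ -7706.0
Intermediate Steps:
k(q, m) = 1/(10 + m*q)
l(Q, P) = -4/(10 + P*Q) + 236*P (l(Q, P) = -4*(-59*P + 1/(10 + P*Q)) = -4*(1/(10 + P*Q) - 59*P) = -4/(10 + P*Q) + 236*P)
l(-66, b(-12)) - 6998 = 4*(-1 + 59*(-3)*(10 - 3*(-66)))/(10 - 3*(-66)) - 6998 = 4*(-1 + 59*(-3)*(10 + 198))/(10 + 198) - 6998 = 4*(-1 + 59*(-3)*208)/208 - 6998 = 4*(1/208)*(-1 - 36816) - 6998 = 4*(1/208)*(-36817) - 6998 = -36817/52 - 6998 = -400713/52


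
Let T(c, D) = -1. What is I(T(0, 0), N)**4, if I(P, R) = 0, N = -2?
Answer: 0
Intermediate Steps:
I(T(0, 0), N)**4 = 0**4 = 0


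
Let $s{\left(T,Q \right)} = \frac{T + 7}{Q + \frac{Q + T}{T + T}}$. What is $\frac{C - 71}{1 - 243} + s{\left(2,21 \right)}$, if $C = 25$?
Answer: $\frac{6817}{12947} \approx 0.52653$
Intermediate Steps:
$s{\left(T,Q \right)} = \frac{7 + T}{Q + \frac{Q + T}{2 T}}$
$\frac{C - 71}{1 - 243} + s{\left(2,21 \right)} = \frac{25 - 71}{1 - 243} + 2 \cdot 2 \frac{1}{21 + 2 + 2 \cdot 21 \cdot 2} \left(7 + 2\right) = - \frac{46}{-242} + 2 \cdot 2 \frac{1}{21 + 2 + 84} \cdot 9 = \left(-46\right) \left(- \frac{1}{242}\right) + 2 \cdot 2 \cdot \frac{1}{107} \cdot 9 = \frac{23}{121} + 2 \cdot 2 \cdot \frac{1}{107} \cdot 9 = \frac{23}{121} + \frac{36}{107} = \frac{6817}{12947}$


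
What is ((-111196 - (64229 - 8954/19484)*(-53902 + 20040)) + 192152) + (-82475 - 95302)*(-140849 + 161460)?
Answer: -7253766332390/4871 ≈ -1.4892e+9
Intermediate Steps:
((-111196 - (64229 - 8954/19484)*(-53902 + 20040)) + 192152) + (-82475 - 95302)*(-140849 + 161460) = ((-111196 - (64229 - 8954*1/19484)*(-33862)) + 192152) - 177777*20611 = ((-111196 - (64229 - 4477/9742)*(-33862)) + 192152) - 3664161747 = ((-111196 - 625714441*(-33862)/9742) + 192152) - 3664161747 = ((-111196 - 1*(-10593971200571/4871)) + 192152) - 3664161747 = ((-111196 + 10593971200571/4871) + 192152) - 3664161747 = (10593429564855/4871 + 192152) - 3664161747 = 10594365537247/4871 - 3664161747 = -7253766332390/4871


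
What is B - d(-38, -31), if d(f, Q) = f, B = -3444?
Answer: -3406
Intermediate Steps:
B - d(-38, -31) = -3444 - 1*(-38) = -3444 + 38 = -3406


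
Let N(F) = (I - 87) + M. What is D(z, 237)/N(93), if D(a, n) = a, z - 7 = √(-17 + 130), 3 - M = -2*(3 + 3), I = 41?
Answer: -7/31 - √113/31 ≈ -0.56871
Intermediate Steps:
M = 15 (M = 3 - (-2)*(3 + 3) = 3 - (-2)*6 = 3 - 1*(-12) = 3 + 12 = 15)
z = 7 + √113 (z = 7 + √(-17 + 130) = 7 + √113 ≈ 17.630)
N(F) = -31 (N(F) = (41 - 87) + 15 = -46 + 15 = -31)
D(z, 237)/N(93) = (7 + √113)/(-31) = (7 + √113)*(-1/31) = -7/31 - √113/31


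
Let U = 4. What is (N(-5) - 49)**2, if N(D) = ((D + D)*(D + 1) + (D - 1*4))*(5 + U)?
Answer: 52900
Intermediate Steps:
N(D) = -36 + 9*D + 18*D*(1 + D) (N(D) = ((D + D)*(D + 1) + (D - 1*4))*(5 + 4) = ((2*D)*(1 + D) + (D - 4))*9 = (2*D*(1 + D) + (-4 + D))*9 = (-4 + D + 2*D*(1 + D))*9 = -36 + 9*D + 18*D*(1 + D))
(N(-5) - 49)**2 = ((-36 + 18*(-5)**2 + 27*(-5)) - 49)**2 = ((-36 + 18*25 - 135) - 49)**2 = ((-36 + 450 - 135) - 49)**2 = (279 - 49)**2 = 230**2 = 52900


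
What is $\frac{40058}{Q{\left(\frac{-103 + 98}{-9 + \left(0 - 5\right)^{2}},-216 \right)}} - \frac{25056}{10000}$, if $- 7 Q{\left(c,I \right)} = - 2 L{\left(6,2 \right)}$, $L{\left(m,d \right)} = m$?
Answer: $\frac{87617479}{3750} \approx 23365.0$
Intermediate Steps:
$Q{\left(c,I \right)} = \frac{12}{7}$ ($Q{\left(c,I \right)} = - \frac{\left(-2\right) 6}{7} = \left(- \frac{1}{7}\right) \left(-12\right) = \frac{12}{7}$)
$\frac{40058}{Q{\left(\frac{-103 + 98}{-9 + \left(0 - 5\right)^{2}},-216 \right)}} - \frac{25056}{10000} = \frac{40058}{\frac{12}{7}} - \frac{25056}{10000} = 40058 \cdot \frac{7}{12} - \frac{1566}{625} = \frac{140203}{6} - \frac{1566}{625} = \frac{87617479}{3750}$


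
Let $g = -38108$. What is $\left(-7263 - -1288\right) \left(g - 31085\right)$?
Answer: $413428175$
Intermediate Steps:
$\left(-7263 - -1288\right) \left(g - 31085\right) = \left(-7263 - -1288\right) \left(-38108 - 31085\right) = \left(-7263 + 1288\right) \left(-69193\right) = \left(-5975\right) \left(-69193\right) = 413428175$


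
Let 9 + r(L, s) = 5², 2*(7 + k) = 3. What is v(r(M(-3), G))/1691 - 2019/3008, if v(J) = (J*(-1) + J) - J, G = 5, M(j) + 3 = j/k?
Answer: -3462257/5086528 ≈ -0.68067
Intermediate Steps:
k = -11/2 (k = -7 + (½)*3 = -7 + 3/2 = -11/2 ≈ -5.5000)
M(j) = -3 - 2*j/11 (M(j) = -3 + j/(-11/2) = -3 + j*(-2/11) = -3 - 2*j/11)
r(L, s) = 16 (r(L, s) = -9 + 5² = -9 + 25 = 16)
v(J) = -J (v(J) = (-J + J) - J = 0 - J = -J)
v(r(M(-3), G))/1691 - 2019/3008 = -1*16/1691 - 2019/3008 = -16*1/1691 - 2019*1/3008 = -16/1691 - 2019/3008 = -3462257/5086528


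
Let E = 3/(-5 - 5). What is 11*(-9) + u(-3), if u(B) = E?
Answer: -993/10 ≈ -99.300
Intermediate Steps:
E = -3/10 (E = 3/(-10) = 3*(-⅒) = -3/10 ≈ -0.30000)
u(B) = -3/10
11*(-9) + u(-3) = 11*(-9) - 3/10 = -99 - 3/10 = -993/10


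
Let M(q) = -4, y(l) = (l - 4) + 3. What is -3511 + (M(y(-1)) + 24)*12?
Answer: -3271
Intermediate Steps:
y(l) = -1 + l (y(l) = (-4 + l) + 3 = -1 + l)
-3511 + (M(y(-1)) + 24)*12 = -3511 + (-4 + 24)*12 = -3511 + 20*12 = -3511 + 240 = -3271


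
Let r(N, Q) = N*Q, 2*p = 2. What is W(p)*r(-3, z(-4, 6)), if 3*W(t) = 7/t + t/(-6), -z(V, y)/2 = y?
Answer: 82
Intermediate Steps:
z(V, y) = -2*y
p = 1 (p = (½)*2 = 1)
W(t) = -t/18 + 7/(3*t) (W(t) = (7/t + t/(-6))/3 = (7/t + t*(-⅙))/3 = (7/t - t/6)/3 = -t/18 + 7/(3*t))
W(p)*r(-3, z(-4, 6)) = ((1/18)*(42 - 1*1²)/1)*(-(-6)*6) = ((1/18)*1*(42 - 1*1))*(-3*(-12)) = ((1/18)*1*(42 - 1))*36 = ((1/18)*1*41)*36 = (41/18)*36 = 82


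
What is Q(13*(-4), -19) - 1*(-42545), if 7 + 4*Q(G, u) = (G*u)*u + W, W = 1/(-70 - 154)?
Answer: 33913823/896 ≈ 37850.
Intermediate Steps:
W = -1/224 (W = 1/(-224) = -1/224 ≈ -0.0044643)
Q(G, u) = -1569/896 + G*u**2/4 (Q(G, u) = -7/4 + ((G*u)*u - 1/224)/4 = -7/4 + (G*u**2 - 1/224)/4 = -7/4 + (-1/224 + G*u**2)/4 = -7/4 + (-1/896 + G*u**2/4) = -1569/896 + G*u**2/4)
Q(13*(-4), -19) - 1*(-42545) = (-1569/896 + (1/4)*(13*(-4))*(-19)**2) - 1*(-42545) = (-1569/896 + (1/4)*(-52)*361) + 42545 = (-1569/896 - 4693) + 42545 = -4206497/896 + 42545 = 33913823/896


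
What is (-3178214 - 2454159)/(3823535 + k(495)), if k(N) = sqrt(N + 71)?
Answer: -21535575298555/14619419895659 + 5632373*sqrt(566)/14619419895659 ≈ -1.4731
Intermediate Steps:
k(N) = sqrt(71 + N)
(-3178214 - 2454159)/(3823535 + k(495)) = (-3178214 - 2454159)/(3823535 + sqrt(71 + 495)) = -5632373/(3823535 + sqrt(566))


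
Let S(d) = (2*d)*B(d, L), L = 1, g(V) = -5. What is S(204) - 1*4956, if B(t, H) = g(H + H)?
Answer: -6996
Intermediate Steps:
B(t, H) = -5
S(d) = -10*d (S(d) = (2*d)*(-5) = -10*d)
S(204) - 1*4956 = -10*204 - 1*4956 = -2040 - 4956 = -6996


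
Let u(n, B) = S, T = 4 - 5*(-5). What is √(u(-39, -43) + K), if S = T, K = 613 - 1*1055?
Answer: I*√413 ≈ 20.322*I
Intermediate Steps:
K = -442 (K = 613 - 1055 = -442)
T = 29 (T = 4 + 25 = 29)
S = 29
u(n, B) = 29
√(u(-39, -43) + K) = √(29 - 442) = √(-413) = I*√413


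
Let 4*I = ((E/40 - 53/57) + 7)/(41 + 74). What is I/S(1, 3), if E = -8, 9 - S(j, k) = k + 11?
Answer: -1673/655500 ≈ -0.0025522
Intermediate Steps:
S(j, k) = -2 - k (S(j, k) = 9 - (k + 11) = 9 - (11 + k) = 9 + (-11 - k) = -2 - k)
I = 1673/131100 (I = (((-8/40 - 53/57) + 7)/(41 + 74))/4 = (((-8*1/40 - 53*1/57) + 7)/115)/4 = (((-⅕ - 53/57) + 7)*(1/115))/4 = ((-322/285 + 7)*(1/115))/4 = ((1673/285)*(1/115))/4 = (¼)*(1673/32775) = 1673/131100 ≈ 0.012761)
I/S(1, 3) = (1673/131100)/(-2 - 1*3) = (1673/131100)/(-2 - 3) = (1673/131100)/(-5) = -⅕*1673/131100 = -1673/655500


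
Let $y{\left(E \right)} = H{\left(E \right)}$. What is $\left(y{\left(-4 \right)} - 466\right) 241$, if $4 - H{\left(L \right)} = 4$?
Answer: $-112306$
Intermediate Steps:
$H{\left(L \right)} = 0$ ($H{\left(L \right)} = 4 - 4 = 0$)
$y{\left(E \right)} = 0$
$\left(y{\left(-4 \right)} - 466\right) 241 = \left(0 - 466\right) 241 = \left(-466\right) 241 = -112306$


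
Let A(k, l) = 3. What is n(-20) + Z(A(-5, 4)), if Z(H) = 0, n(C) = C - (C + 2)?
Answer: -2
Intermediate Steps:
n(C) = -2 (n(C) = C - (2 + C) = C + (-2 - C) = -2)
n(-20) + Z(A(-5, 4)) = -2 + 0 = -2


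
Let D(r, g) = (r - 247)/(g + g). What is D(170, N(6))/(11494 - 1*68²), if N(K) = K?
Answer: -77/82440 ≈ -0.00093401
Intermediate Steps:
D(r, g) = (-247 + r)/(2*g) (D(r, g) = (-247 + r)/((2*g)) = (-247 + r)*(1/(2*g)) = (-247 + r)/(2*g))
D(170, N(6))/(11494 - 1*68²) = ((½)*(-247 + 170)/6)/(11494 - 1*68²) = ((½)*(⅙)*(-77))/(11494 - 1*4624) = -77/(12*(11494 - 4624)) = -77/12/6870 = -77/12*1/6870 = -77/82440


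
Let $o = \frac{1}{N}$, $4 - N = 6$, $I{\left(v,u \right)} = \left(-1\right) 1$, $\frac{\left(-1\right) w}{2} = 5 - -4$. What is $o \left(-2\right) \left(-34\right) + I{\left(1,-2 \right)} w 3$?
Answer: $20$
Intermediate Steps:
$w = -18$ ($w = - 2 \left(5 - -4\right) = - 2 \left(5 + 4\right) = \left(-2\right) 9 = -18$)
$I{\left(v,u \right)} = -1$
$N = -2$ ($N = 4 - 6 = -2$)
$o = - \frac{1}{2}$ ($o = \frac{1}{-2} = - \frac{1}{2} \approx -0.5$)
$o \left(-2\right) \left(-34\right) + I{\left(1,-2 \right)} w 3 = \left(- \frac{1}{2}\right) \left(-2\right) \left(-34\right) + \left(-1\right) \left(-18\right) 3 = 1 \left(-34\right) + 18 \cdot 3 = -34 + 54 = 20$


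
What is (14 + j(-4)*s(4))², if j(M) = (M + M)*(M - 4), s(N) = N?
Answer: 72900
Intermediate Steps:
j(M) = 2*M*(-4 + M) (j(M) = (2*M)*(-4 + M) = 2*M*(-4 + M))
(14 + j(-4)*s(4))² = (14 + (2*(-4)*(-4 - 4))*4)² = (14 + (2*(-4)*(-8))*4)² = (14 + 64*4)² = (14 + 256)² = 270² = 72900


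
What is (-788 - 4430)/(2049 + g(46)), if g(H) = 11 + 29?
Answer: -5218/2089 ≈ -2.4978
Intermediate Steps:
g(H) = 40
(-788 - 4430)/(2049 + g(46)) = (-788 - 4430)/(2049 + 40) = -5218/2089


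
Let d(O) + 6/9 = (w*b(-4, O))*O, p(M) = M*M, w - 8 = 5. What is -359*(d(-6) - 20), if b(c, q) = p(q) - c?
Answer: 3382498/3 ≈ 1.1275e+6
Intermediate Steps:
w = 13 (w = 8 + 5 = 13)
p(M) = M²
b(c, q) = q² - c
d(O) = -⅔ + O*(52 + 13*O²) (d(O) = -⅔ + (13*(O² - 1*(-4)))*O = -⅔ + (13*(O² + 4))*O = -⅔ + (13*(4 + O²))*O = -⅔ + (52 + 13*O²)*O = -⅔ + O*(52 + 13*O²))
-359*(d(-6) - 20) = -359*((-⅔ + 13*(-6)*(4 + (-6)²)) - 20) = -359*((-⅔ + 13*(-6)*(4 + 36)) - 20) = -359*((-⅔ + 13*(-6)*40) - 20) = -359*((-⅔ - 3120) - 20) = -359*(-9362/3 - 20) = -359*(-9422/3) = 3382498/3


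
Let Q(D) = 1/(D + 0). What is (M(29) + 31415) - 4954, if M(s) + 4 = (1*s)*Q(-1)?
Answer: 26428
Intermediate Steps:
Q(D) = 1/D
M(s) = -4 - s (M(s) = -4 + (1*s)/(-1) = -4 + s*(-1) = -4 - s)
(M(29) + 31415) - 4954 = ((-4 - 1*29) + 31415) - 4954 = ((-4 - 29) + 31415) - 4954 = (-33 + 31415) - 4954 = 31382 - 4954 = 26428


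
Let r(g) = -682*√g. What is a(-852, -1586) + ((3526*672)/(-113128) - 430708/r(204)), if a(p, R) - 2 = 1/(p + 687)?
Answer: -44217971/2333265 + 107677*√51/17391 ≈ 25.265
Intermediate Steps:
a(p, R) = 2 + 1/(687 + p) (a(p, R) = 2 + 1/(p + 687) = 2 + 1/(687 + p))
a(-852, -1586) + ((3526*672)/(-113128) - 430708/r(204)) = (1375 + 2*(-852))/(687 - 852) + ((3526*672)/(-113128) - 430708*(-√51/69564)) = (1375 - 1704)/(-165) + (2369472*(-1/113128) - 430708*(-√51/69564)) = -1/165*(-329) + (-296184/14141 - 430708*(-√51/69564)) = 329/165 + (-296184/14141 - (-107677)*√51/17391) = 329/165 + (-296184/14141 + 107677*√51/17391) = -44217971/2333265 + 107677*√51/17391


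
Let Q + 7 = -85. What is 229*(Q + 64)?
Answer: -6412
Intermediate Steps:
Q = -92 (Q = -7 - 85 = -92)
229*(Q + 64) = 229*(-92 + 64) = 229*(-28) = -6412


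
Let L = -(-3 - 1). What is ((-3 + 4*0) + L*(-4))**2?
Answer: 361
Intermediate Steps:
L = 4 (L = -1*(-4) = 4)
((-3 + 4*0) + L*(-4))**2 = ((-3 + 4*0) + 4*(-4))**2 = ((-3 + 0) - 16)**2 = (-3 - 16)**2 = (-19)**2 = 361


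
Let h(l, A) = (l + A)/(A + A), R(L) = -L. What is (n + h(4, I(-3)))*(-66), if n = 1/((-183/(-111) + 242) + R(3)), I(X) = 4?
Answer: -98351/1484 ≈ -66.274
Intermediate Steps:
h(l, A) = (A + l)/(2*A) (h(l, A) = (A + l)/((2*A)) = (A + l)*(1/(2*A)) = (A + l)/(2*A))
n = 37/8904 (n = 1/((-183/(-111) + 242) - 1*3) = 1/((-183*(-1/111) + 242) - 3) = 1/((61/37 + 242) - 3) = 1/(9015/37 - 3) = 1/(8904/37) = 37/8904 ≈ 0.0041554)
(n + h(4, I(-3)))*(-66) = (37/8904 + (1/2)*(4 + 4)/4)*(-66) = (37/8904 + (1/2)*(1/4)*8)*(-66) = (37/8904 + 1)*(-66) = (8941/8904)*(-66) = -98351/1484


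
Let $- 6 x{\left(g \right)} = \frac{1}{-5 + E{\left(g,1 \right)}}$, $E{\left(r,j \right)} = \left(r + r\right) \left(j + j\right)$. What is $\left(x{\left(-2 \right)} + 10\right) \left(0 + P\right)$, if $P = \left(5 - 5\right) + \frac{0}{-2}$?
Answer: $0$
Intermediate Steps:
$E{\left(r,j \right)} = 4 j r$ ($E{\left(r,j \right)} = 2 r 2 j = 4 j r$)
$P = 0$ ($P = 0 + 0 \left(- \frac{1}{2}\right) = 0 + 0 = 0$)
$x{\left(g \right)} = - \frac{1}{6 \left(-5 + 4 g\right)}$ ($x{\left(g \right)} = - \frac{1}{6 \left(-5 + 4 \cdot 1 g\right)} = - \frac{1}{6 \left(-5 + 4 g\right)}$)
$\left(x{\left(-2 \right)} + 10\right) \left(0 + P\right) = \left(- \frac{1}{-30 + 24 \left(-2\right)} + 10\right) \left(0 + 0\right) = \left(- \frac{1}{-30 - 48} + 10\right) 0 = \left(- \frac{1}{-78} + 10\right) 0 = \left(\left(-1\right) \left(- \frac{1}{78}\right) + 10\right) 0 = \left(\frac{1}{78} + 10\right) 0 = \frac{781}{78} \cdot 0 = 0$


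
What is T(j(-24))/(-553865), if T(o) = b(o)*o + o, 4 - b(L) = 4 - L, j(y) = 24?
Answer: -120/110773 ≈ -0.0010833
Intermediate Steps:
b(L) = L (b(L) = 4 - (4 - L) = 4 + (-4 + L) = L)
T(o) = o + o² (T(o) = o*o + o = o² + o = o + o²)
T(j(-24))/(-553865) = (24*(1 + 24))/(-553865) = (24*25)*(-1/553865) = 600*(-1/553865) = -120/110773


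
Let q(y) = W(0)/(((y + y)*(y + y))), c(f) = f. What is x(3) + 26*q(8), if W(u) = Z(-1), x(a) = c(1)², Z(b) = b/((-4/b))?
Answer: 499/512 ≈ 0.97461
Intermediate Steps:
Z(b) = -b²/4 (Z(b) = b*(-b/4) = -b²/4)
x(a) = 1 (x(a) = 1² = 1)
W(u) = -¼ (W(u) = -¼*(-1)² = -¼*1 = -¼)
q(y) = -1/(16*y²) (q(y) = -1/(4*(y + y)²) = -1/(4*y²)/4 = -1/(16*y²))
x(3) + 26*q(8) = 1 + 26*(-1/16/8²) = 1 + 26*(-1/16*1/64) = 1 + 26*(-1/1024) = 1 - 13/512 = 499/512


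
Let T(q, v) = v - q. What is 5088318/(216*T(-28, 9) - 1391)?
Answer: 5088318/6601 ≈ 770.84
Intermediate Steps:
5088318/(216*T(-28, 9) - 1391) = 5088318/(216*(9 - 1*(-28)) - 1391) = 5088318/(216*(9 + 28) - 1391) = 5088318/(216*37 - 1391) = 5088318/(7992 - 1391) = 5088318/6601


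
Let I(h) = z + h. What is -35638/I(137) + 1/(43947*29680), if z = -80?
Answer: -42921806981/68649840 ≈ -625.23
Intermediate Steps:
I(h) = -80 + h
-35638/I(137) + 1/(43947*29680) = -35638/(-80 + 137) + 1/(43947*29680) = -35638/57 + (1/43947)*(1/29680) = -35638*1/57 + 1/1304346960 = -35638/57 + 1/1304346960 = -42921806981/68649840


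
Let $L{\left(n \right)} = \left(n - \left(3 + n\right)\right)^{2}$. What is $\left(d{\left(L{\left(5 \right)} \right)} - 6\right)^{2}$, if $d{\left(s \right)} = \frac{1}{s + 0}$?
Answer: $\frac{2809}{81} \approx 34.679$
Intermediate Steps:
$L{\left(n \right)} = 9$ ($L{\left(n \right)} = \left(-3\right)^{2} = 9$)
$d{\left(s \right)} = \frac{1}{s}$
$\left(d{\left(L{\left(5 \right)} \right)} - 6\right)^{2} = \left(\frac{1}{9} - 6\right)^{2} = \left(- \frac{53}{9}\right)^{2} = \frac{2809}{81}$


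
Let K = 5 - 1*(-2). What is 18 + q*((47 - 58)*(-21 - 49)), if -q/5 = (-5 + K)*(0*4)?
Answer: 18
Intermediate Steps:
K = 7 (K = 5 + 2 = 7)
q = 0 (q = -5*(-5 + 7)*0*4 = -10*0 = -5*0 = 0)
18 + q*((47 - 58)*(-21 - 49)) = 18 + 0*((47 - 58)*(-21 - 49)) = 18 + 0*(-11*(-70)) = 18 + 0*770 = 18 + 0 = 18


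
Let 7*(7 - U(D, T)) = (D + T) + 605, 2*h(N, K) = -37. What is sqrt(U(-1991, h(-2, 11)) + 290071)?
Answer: sqrt(56894614)/14 ≈ 538.78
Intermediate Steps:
h(N, K) = -37/2 (h(N, K) = (1/2)*(-37) = -37/2)
U(D, T) = -556/7 - D/7 - T/7 (U(D, T) = 7 - ((D + T) + 605)/7 = 7 - (605 + D + T)/7 = 7 + (-605/7 - D/7 - T/7) = -556/7 - D/7 - T/7)
sqrt(U(-1991, h(-2, 11)) + 290071) = sqrt((-556/7 - 1/7*(-1991) - 1/7*(-37/2)) + 290071) = sqrt((-556/7 + 1991/7 + 37/14) + 290071) = sqrt(2907/14 + 290071) = sqrt(4063901/14) = sqrt(56894614)/14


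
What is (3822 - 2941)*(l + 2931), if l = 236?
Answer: 2790127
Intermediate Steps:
(3822 - 2941)*(l + 2931) = (3822 - 2941)*(236 + 2931) = 881*3167 = 2790127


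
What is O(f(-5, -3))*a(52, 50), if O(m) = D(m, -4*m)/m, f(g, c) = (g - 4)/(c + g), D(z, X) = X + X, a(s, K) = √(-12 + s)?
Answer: -16*√10 ≈ -50.596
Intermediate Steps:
D(z, X) = 2*X
f(g, c) = (-4 + g)/(c + g)
O(m) = -8 (O(m) = (2*(-4*m))/m = (-8*m)/m = -8)
O(f(-5, -3))*a(52, 50) = -8*√(-12 + 52) = -16*√10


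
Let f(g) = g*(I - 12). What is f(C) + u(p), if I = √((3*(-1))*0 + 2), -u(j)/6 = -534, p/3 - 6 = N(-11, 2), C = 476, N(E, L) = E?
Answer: -2508 + 476*√2 ≈ -1834.8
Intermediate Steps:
p = -15 (p = 18 + 3*(-11) = 18 - 33 = -15)
u(j) = 3204 (u(j) = -6*(-534) = 3204)
I = √2 (I = √(-3*0 + 2) = √(0 + 2) = √2 ≈ 1.4142)
f(g) = g*(-12 + √2) (f(g) = g*(√2 - 12) = g*(-12 + √2))
f(C) + u(p) = 476*(-12 + √2) + 3204 = (-5712 + 476*√2) + 3204 = -2508 + 476*√2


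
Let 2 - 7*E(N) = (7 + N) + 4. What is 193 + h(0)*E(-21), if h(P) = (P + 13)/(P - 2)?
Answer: 1273/7 ≈ 181.86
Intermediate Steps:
E(N) = -9/7 - N/7 (E(N) = 2/7 - ((7 + N) + 4)/7 = 2/7 - (11 + N)/7 = 2/7 + (-11/7 - N/7) = -9/7 - N/7)
h(P) = (13 + P)/(-2 + P)
193 + h(0)*E(-21) = 193 + ((13 + 0)/(-2 + 0))*(-9/7 - 1/7*(-21)) = 193 + (13/(-2))*(-9/7 + 3) = 193 - 1/2*13*(12/7) = 193 - 13/2*12/7 = 193 - 78/7 = 1273/7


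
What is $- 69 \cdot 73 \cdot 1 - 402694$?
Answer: $-407731$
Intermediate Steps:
$- 69 \cdot 73 \cdot 1 - 402694 = \left(-69\right) 73 - 402694 = -5037 - 402694 = -407731$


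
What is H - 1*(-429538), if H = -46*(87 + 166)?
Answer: 417900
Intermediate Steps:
H = -11638 (H = -46*253 = -11638)
H - 1*(-429538) = -11638 - 1*(-429538) = -11638 + 429538 = 417900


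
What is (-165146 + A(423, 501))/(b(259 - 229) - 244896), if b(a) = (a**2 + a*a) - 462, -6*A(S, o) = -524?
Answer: 247588/365337 ≈ 0.67770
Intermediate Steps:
A(S, o) = 262/3 (A(S, o) = -1/6*(-524) = 262/3)
b(a) = -462 + 2*a**2 (b(a) = (a**2 + a**2) - 462 = 2*a**2 - 462 = -462 + 2*a**2)
(-165146 + A(423, 501))/(b(259 - 229) - 244896) = (-165146 + 262/3)/((-462 + 2*(259 - 229)**2) - 244896) = -495176/(3*((-462 + 2*30**2) - 244896)) = -495176/(3*((-462 + 2*900) - 244896)) = -495176/(3*((-462 + 1800) - 244896)) = -495176/(3*(1338 - 244896)) = -495176/3/(-243558) = -495176/3*(-1/243558) = 247588/365337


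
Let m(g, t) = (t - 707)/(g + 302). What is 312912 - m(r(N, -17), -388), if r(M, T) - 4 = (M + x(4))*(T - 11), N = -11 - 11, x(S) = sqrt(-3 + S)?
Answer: 93248141/298 ≈ 3.1291e+5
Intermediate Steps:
N = -22
r(M, T) = 4 + (1 + M)*(-11 + T) (r(M, T) = 4 + (M + sqrt(-3 + 4))*(T - 11) = 4 + (M + sqrt(1))*(-11 + T) = 4 + (M + 1)*(-11 + T) = 4 + (1 + M)*(-11 + T))
m(g, t) = (-707 + t)/(302 + g)
312912 - m(r(N, -17), -388) = 312912 - (-707 - 388)/(302 + (-7 - 17 - 11*(-22) - 22*(-17))) = 312912 - (-1095)/(302 + (-7 - 17 + 242 + 374)) = 312912 - (-1095)/(302 + 592) = 312912 - (-1095)/894 = 312912 - 1*(-365/298) = 312912 + 365/298 = 93248141/298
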